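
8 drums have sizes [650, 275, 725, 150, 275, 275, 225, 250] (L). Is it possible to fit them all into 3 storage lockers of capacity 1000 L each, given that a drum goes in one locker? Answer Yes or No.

A valid assignment using 3 storage lockers:
  locker 1: 725 + 275 = 1000
  locker 2: 650 + 275 = 925
  locker 3: 275 + 250 + 225 + 150 = 900
Every load is within 1000 L, so 3 storage lockers suffice.

Yes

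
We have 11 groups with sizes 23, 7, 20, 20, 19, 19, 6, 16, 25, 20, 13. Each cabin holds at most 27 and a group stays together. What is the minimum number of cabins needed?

Total = 25 + 23 + 20 + 20 + 20 + 19 + 19 + 16 + 13 + 7 + 6 = 188.
Lower bound: ⌈188/27⌉ = 7 cabins.
Also, 8 groups each exceed 27/2, and no two of those can share a cabin, so at least 8 cabins are needed.
A packing using 9 cabins:
  cabin 1: 25 = 25
  cabin 2: 23 = 23
  cabin 3: 20 + 7 = 27
  cabin 4: 20 + 6 = 26
  cabin 5: 20 = 20
  cabin 6: 19 = 19
  cabin 7: 19 = 19
  cabin 8: 16 = 16
  cabin 9: 13 = 13
No arrangement into 8 cabins stays within capacity, so 9 is optimal.

9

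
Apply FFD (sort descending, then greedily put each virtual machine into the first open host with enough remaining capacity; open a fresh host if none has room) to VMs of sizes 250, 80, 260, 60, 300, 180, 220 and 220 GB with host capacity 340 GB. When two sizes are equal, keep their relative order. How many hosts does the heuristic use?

Sorted descending: 300, 260, 250, 220, 220, 180, 80, 60.
  300 → host 1 (new)  [load 300/340]
  260 → host 2 (new)  [load 260/340]
  250 → host 3 (new)  [load 250/340]
  220 → host 4 (new)  [load 220/340]
  220 → host 5 (new)  [load 220/340]
  180 → host 6 (new)  [load 180/340]
  80 → host 2  [load 340/340]
  60 → host 3  [load 310/340]
6 hosts opened.

6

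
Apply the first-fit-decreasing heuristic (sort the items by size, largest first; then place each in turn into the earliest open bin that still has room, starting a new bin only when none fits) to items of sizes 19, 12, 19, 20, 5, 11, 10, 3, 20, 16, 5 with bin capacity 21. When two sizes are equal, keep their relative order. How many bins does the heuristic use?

Sorted descending: 20, 20, 19, 19, 16, 12, 11, 10, 5, 5, 3.
  20 → bin 1 (new)  [load 20/21]
  20 → bin 2 (new)  [load 20/21]
  19 → bin 3 (new)  [load 19/21]
  19 → bin 4 (new)  [load 19/21]
  16 → bin 5 (new)  [load 16/21]
  12 → bin 6 (new)  [load 12/21]
  11 → bin 7 (new)  [load 11/21]
  10 → bin 7  [load 21/21]
  5 → bin 5  [load 21/21]
  5 → bin 6  [load 17/21]
  3 → bin 6  [load 20/21]
7 bins opened.

7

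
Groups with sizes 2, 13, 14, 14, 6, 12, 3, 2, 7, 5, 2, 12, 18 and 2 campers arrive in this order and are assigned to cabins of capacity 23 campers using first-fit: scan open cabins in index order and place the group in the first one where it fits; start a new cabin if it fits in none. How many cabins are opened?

  2 → cabin 1 (new)  [load 2/23]
  13 → cabin 1  [load 15/23]
  14 → cabin 2 (new)  [load 14/23]
  14 → cabin 3 (new)  [load 14/23]
  6 → cabin 1  [load 21/23]
  12 → cabin 4 (new)  [load 12/23]
  3 → cabin 2  [load 17/23]
  2 → cabin 1  [load 23/23]
  7 → cabin 3  [load 21/23]
  5 → cabin 2  [load 22/23]
  2 → cabin 3  [load 23/23]
  12 → cabin 5 (new)  [load 12/23]
  18 → cabin 6 (new)  [load 18/23]
  2 → cabin 4  [load 14/23]
6 cabins opened.

6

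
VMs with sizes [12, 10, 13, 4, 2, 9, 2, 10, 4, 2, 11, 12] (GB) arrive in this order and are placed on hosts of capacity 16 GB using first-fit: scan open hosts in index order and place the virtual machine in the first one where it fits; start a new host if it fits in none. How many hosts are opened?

7

  12 → host 1 (new)  [load 12/16]
  10 → host 2 (new)  [load 10/16]
  13 → host 3 (new)  [load 13/16]
  4 → host 1  [load 16/16]
  2 → host 2  [load 12/16]
  9 → host 4 (new)  [load 9/16]
  2 → host 2  [load 14/16]
  10 → host 5 (new)  [load 10/16]
  4 → host 4  [load 13/16]
  2 → host 2  [load 16/16]
  11 → host 6 (new)  [load 11/16]
  12 → host 7 (new)  [load 12/16]
7 hosts opened.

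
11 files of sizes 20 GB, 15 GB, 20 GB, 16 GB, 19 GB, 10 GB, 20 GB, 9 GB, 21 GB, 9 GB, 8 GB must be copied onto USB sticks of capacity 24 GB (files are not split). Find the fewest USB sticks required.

8

Total = 21 + 20 + 20 + 20 + 19 + 16 + 15 + 10 + 9 + 9 + 8 = 167 GB.
Lower bound: ⌈167/24⌉ = 7 USB sticks.
A packing using 8 USB sticks:
  USB stick 1: 21 = 21
  USB stick 2: 20 = 20
  USB stick 3: 20 = 20
  USB stick 4: 20 = 20
  USB stick 5: 19 = 19
  USB stick 6: 16 + 8 = 24
  USB stick 7: 15 + 9 = 24
  USB stick 8: 10 + 9 = 19
No arrangement into 7 USB sticks stays within capacity, so 8 is optimal.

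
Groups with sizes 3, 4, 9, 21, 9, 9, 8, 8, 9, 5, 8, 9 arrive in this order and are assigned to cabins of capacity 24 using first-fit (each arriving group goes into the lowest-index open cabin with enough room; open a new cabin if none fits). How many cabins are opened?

  3 → cabin 1 (new)  [load 3/24]
  4 → cabin 1  [load 7/24]
  9 → cabin 1  [load 16/24]
  21 → cabin 2 (new)  [load 21/24]
  9 → cabin 3 (new)  [load 9/24]
  9 → cabin 3  [load 18/24]
  8 → cabin 1  [load 24/24]
  8 → cabin 4 (new)  [load 8/24]
  9 → cabin 4  [load 17/24]
  5 → cabin 3  [load 23/24]
  8 → cabin 5 (new)  [load 8/24]
  9 → cabin 5  [load 17/24]
5 cabins opened.

5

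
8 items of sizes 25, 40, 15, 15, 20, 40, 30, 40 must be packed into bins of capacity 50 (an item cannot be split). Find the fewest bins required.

Total = 40 + 40 + 40 + 30 + 25 + 20 + 15 + 15 = 225.
Lower bound: ⌈225/50⌉ = 5 bins.
A packing using 6 bins:
  bin 1: 40 = 40
  bin 2: 40 = 40
  bin 3: 40 = 40
  bin 4: 30 + 20 = 50
  bin 5: 25 + 15 = 40
  bin 6: 15 = 15
No arrangement into 5 bins stays within capacity, so 6 is optimal.

6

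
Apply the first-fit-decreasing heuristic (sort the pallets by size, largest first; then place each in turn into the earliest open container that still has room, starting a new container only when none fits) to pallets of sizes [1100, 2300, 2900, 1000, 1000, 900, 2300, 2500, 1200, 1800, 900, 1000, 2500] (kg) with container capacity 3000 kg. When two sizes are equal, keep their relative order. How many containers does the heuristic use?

8

Sorted descending: 2900, 2500, 2500, 2300, 2300, 1800, 1200, 1100, 1000, 1000, 1000, 900, 900.
  2900 → container 1 (new)  [load 2900/3000]
  2500 → container 2 (new)  [load 2500/3000]
  2500 → container 3 (new)  [load 2500/3000]
  2300 → container 4 (new)  [load 2300/3000]
  2300 → container 5 (new)  [load 2300/3000]
  1800 → container 6 (new)  [load 1800/3000]
  1200 → container 6  [load 3000/3000]
  1100 → container 7 (new)  [load 1100/3000]
  1000 → container 7  [load 2100/3000]
  1000 → container 8 (new)  [load 1000/3000]
  1000 → container 8  [load 2000/3000]
  900 → container 7  [load 3000/3000]
  900 → container 8  [load 2900/3000]
8 containers opened.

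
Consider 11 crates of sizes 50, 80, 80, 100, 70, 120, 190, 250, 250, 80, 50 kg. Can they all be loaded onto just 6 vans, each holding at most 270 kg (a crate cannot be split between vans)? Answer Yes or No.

Yes

A valid assignment using 6 vans:
  van 1: 250 = 250
  van 2: 250 = 250
  van 3: 190 + 80 = 270
  van 4: 120 + 100 + 50 = 270
  van 5: 80 + 80 + 70 = 230
  van 6: 50 = 50
Every load is within 270 kg, so 6 vans suffice.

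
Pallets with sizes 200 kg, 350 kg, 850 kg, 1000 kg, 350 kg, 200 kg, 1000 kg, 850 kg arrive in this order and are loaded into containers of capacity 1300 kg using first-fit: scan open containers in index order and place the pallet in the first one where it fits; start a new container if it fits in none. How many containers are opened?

5

  200 → container 1 (new)  [load 200/1300]
  350 → container 1  [load 550/1300]
  850 → container 2 (new)  [load 850/1300]
  1000 → container 3 (new)  [load 1000/1300]
  350 → container 1  [load 900/1300]
  200 → container 1  [load 1100/1300]
  1000 → container 4 (new)  [load 1000/1300]
  850 → container 5 (new)  [load 850/1300]
5 containers opened.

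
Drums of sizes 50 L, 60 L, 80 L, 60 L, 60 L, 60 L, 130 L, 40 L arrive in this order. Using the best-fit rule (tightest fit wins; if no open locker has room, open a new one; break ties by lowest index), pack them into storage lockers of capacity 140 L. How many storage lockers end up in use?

  50 → locker 1 (new)  [load 50/140]
  60 → locker 1  [load 110/140]
  80 → locker 2 (new)  [load 80/140]
  60 → locker 2  [load 140/140]
  60 → locker 3 (new)  [load 60/140]
  60 → locker 3  [load 120/140]
  130 → locker 4 (new)  [load 130/140]
  40 → locker 5 (new)  [load 40/140]
5 storage lockers opened.

5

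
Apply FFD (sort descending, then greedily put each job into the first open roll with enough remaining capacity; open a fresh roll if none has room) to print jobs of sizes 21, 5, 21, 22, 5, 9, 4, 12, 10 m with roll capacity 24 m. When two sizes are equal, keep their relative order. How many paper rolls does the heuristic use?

5

Sorted descending: 22, 21, 21, 12, 10, 9, 5, 5, 4.
  22 → roll 1 (new)  [load 22/24]
  21 → roll 2 (new)  [load 21/24]
  21 → roll 3 (new)  [load 21/24]
  12 → roll 4 (new)  [load 12/24]
  10 → roll 4  [load 22/24]
  9 → roll 5 (new)  [load 9/24]
  5 → roll 5  [load 14/24]
  5 → roll 5  [load 19/24]
  4 → roll 5  [load 23/24]
5 paper rolls opened.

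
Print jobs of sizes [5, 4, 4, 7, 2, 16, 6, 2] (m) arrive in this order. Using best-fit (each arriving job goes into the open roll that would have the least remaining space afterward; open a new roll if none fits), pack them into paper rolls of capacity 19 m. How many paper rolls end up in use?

  5 → roll 1 (new)  [load 5/19]
  4 → roll 1  [load 9/19]
  4 → roll 1  [load 13/19]
  7 → roll 2 (new)  [load 7/19]
  2 → roll 1  [load 15/19]
  16 → roll 3 (new)  [load 16/19]
  6 → roll 2  [load 13/19]
  2 → roll 3  [load 18/19]
3 paper rolls opened.

3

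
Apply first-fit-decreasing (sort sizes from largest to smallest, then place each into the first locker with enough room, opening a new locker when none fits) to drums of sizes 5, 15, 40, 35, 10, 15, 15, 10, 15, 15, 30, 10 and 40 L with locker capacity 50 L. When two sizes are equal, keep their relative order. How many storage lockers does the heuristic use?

Sorted descending: 40, 40, 35, 30, 15, 15, 15, 15, 15, 10, 10, 10, 5.
  40 → locker 1 (new)  [load 40/50]
  40 → locker 2 (new)  [load 40/50]
  35 → locker 3 (new)  [load 35/50]
  30 → locker 4 (new)  [load 30/50]
  15 → locker 3  [load 50/50]
  15 → locker 4  [load 45/50]
  15 → locker 5 (new)  [load 15/50]
  15 → locker 5  [load 30/50]
  15 → locker 5  [load 45/50]
  10 → locker 1  [load 50/50]
  10 → locker 2  [load 50/50]
  10 → locker 6 (new)  [load 10/50]
  5 → locker 4  [load 50/50]
6 storage lockers opened.

6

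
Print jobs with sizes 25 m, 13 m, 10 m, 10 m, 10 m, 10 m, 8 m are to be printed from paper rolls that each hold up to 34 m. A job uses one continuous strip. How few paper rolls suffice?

Total = 25 + 13 + 10 + 10 + 10 + 10 + 8 = 86 m.
Lower bound: ⌈86/34⌉ = 3 paper rolls.
A packing using 3 paper rolls:
  roll 1: 25 + 8 = 33
  roll 2: 13 + 10 + 10 = 33
  roll 3: 10 + 10 = 20
This matches the lower bound, so 3 is optimal.

3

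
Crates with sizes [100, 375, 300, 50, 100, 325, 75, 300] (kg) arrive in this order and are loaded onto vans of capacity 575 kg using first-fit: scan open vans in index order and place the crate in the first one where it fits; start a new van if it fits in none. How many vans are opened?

  100 → van 1 (new)  [load 100/575]
  375 → van 1  [load 475/575]
  300 → van 2 (new)  [load 300/575]
  50 → van 1  [load 525/575]
  100 → van 2  [load 400/575]
  325 → van 3 (new)  [load 325/575]
  75 → van 2  [load 475/575]
  300 → van 4 (new)  [load 300/575]
4 vans opened.

4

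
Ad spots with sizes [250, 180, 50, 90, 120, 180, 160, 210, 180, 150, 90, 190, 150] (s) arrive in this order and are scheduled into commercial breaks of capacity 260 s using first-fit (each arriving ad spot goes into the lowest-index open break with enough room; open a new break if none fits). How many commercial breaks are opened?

10

  250 → break 1 (new)  [load 250/260]
  180 → break 2 (new)  [load 180/260]
  50 → break 2  [load 230/260]
  90 → break 3 (new)  [load 90/260]
  120 → break 3  [load 210/260]
  180 → break 4 (new)  [load 180/260]
  160 → break 5 (new)  [load 160/260]
  210 → break 6 (new)  [load 210/260]
  180 → break 7 (new)  [load 180/260]
  150 → break 8 (new)  [load 150/260]
  90 → break 5  [load 250/260]
  190 → break 9 (new)  [load 190/260]
  150 → break 10 (new)  [load 150/260]
10 commercial breaks opened.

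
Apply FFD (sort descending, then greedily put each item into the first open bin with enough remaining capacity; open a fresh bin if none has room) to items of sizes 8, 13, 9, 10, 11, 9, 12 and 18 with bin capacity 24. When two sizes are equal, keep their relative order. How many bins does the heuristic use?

5

Sorted descending: 18, 13, 12, 11, 10, 9, 9, 8.
  18 → bin 1 (new)  [load 18/24]
  13 → bin 2 (new)  [load 13/24]
  12 → bin 3 (new)  [load 12/24]
  11 → bin 2  [load 24/24]
  10 → bin 3  [load 22/24]
  9 → bin 4 (new)  [load 9/24]
  9 → bin 4  [load 18/24]
  8 → bin 5 (new)  [load 8/24]
5 bins opened.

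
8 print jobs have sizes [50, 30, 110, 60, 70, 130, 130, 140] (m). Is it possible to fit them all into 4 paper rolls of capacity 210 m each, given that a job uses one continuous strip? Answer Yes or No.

Yes

A valid assignment using 4 paper rolls:
  roll 1: 140 + 70 = 210
  roll 2: 130 + 60 = 190
  roll 3: 130 + 50 + 30 = 210
  roll 4: 110 = 110
Every load is within 210 m, so 4 paper rolls suffice.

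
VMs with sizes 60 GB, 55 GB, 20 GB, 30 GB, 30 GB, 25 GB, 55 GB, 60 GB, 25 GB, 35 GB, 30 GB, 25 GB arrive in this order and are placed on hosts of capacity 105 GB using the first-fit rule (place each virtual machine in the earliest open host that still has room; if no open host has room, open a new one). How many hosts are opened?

  60 → host 1 (new)  [load 60/105]
  55 → host 2 (new)  [load 55/105]
  20 → host 1  [load 80/105]
  30 → host 2  [load 85/105]
  30 → host 3 (new)  [load 30/105]
  25 → host 1  [load 105/105]
  55 → host 3  [load 85/105]
  60 → host 4 (new)  [load 60/105]
  25 → host 4  [load 85/105]
  35 → host 5 (new)  [load 35/105]
  30 → host 5  [load 65/105]
  25 → host 5  [load 90/105]
5 hosts opened.

5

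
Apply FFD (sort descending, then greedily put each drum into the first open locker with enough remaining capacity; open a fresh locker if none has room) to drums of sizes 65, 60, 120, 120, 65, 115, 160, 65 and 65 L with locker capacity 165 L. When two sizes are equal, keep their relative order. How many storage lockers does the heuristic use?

Sorted descending: 160, 120, 120, 115, 65, 65, 65, 65, 60.
  160 → locker 1 (new)  [load 160/165]
  120 → locker 2 (new)  [load 120/165]
  120 → locker 3 (new)  [load 120/165]
  115 → locker 4 (new)  [load 115/165]
  65 → locker 5 (new)  [load 65/165]
  65 → locker 5  [load 130/165]
  65 → locker 6 (new)  [load 65/165]
  65 → locker 6  [load 130/165]
  60 → locker 7 (new)  [load 60/165]
7 storage lockers opened.

7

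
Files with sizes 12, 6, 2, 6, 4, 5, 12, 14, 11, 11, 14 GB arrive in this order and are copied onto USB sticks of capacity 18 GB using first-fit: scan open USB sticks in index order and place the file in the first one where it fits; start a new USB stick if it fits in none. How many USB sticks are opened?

7

  12 → USB stick 1 (new)  [load 12/18]
  6 → USB stick 1  [load 18/18]
  2 → USB stick 2 (new)  [load 2/18]
  6 → USB stick 2  [load 8/18]
  4 → USB stick 2  [load 12/18]
  5 → USB stick 2  [load 17/18]
  12 → USB stick 3 (new)  [load 12/18]
  14 → USB stick 4 (new)  [load 14/18]
  11 → USB stick 5 (new)  [load 11/18]
  11 → USB stick 6 (new)  [load 11/18]
  14 → USB stick 7 (new)  [load 14/18]
7 USB sticks opened.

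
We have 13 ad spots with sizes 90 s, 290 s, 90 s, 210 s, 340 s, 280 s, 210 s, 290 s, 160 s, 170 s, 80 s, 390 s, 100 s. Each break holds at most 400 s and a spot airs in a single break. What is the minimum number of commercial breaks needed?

8

Total = 390 + 340 + 290 + 290 + 280 + 210 + 210 + 170 + 160 + 100 + 90 + 90 + 80 = 2700 s.
Lower bound: ⌈2700/400⌉ = 7 commercial breaks.
A packing using 8 commercial breaks:
  break 1: 390 = 390
  break 2: 340 = 340
  break 3: 290 + 100 = 390
  break 4: 290 + 90 = 380
  break 5: 280 + 90 = 370
  break 6: 210 + 170 = 380
  break 7: 210 + 160 = 370
  break 8: 80 = 80
No arrangement into 7 commercial breaks stays within capacity, so 8 is optimal.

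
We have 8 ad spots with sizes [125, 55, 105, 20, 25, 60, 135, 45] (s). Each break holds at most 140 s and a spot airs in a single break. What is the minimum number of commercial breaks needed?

5

Total = 135 + 125 + 105 + 60 + 55 + 45 + 25 + 20 = 570 s.
Lower bound: ⌈570/140⌉ = 5 commercial breaks.
A packing using 5 commercial breaks:
  break 1: 135 = 135
  break 2: 125 = 125
  break 3: 105 + 25 = 130
  break 4: 60 + 55 + 20 = 135
  break 5: 45 = 45
This matches the lower bound, so 5 is optimal.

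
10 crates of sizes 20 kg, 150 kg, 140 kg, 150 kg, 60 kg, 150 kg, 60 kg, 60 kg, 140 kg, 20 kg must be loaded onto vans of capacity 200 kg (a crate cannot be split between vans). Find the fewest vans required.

Total = 150 + 150 + 150 + 140 + 140 + 60 + 60 + 60 + 20 + 20 = 950 kg.
Lower bound: ⌈950/200⌉ = 5 vans.
A packing using 6 vans:
  van 1: 150 + 20 + 20 = 190
  van 2: 150 = 150
  van 3: 150 = 150
  van 4: 140 + 60 = 200
  van 5: 140 + 60 = 200
  van 6: 60 = 60
No arrangement into 5 vans stays within capacity, so 6 is optimal.

6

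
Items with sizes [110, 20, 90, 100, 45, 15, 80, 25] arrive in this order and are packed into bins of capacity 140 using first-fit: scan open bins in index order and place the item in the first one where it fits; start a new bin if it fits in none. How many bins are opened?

  110 → bin 1 (new)  [load 110/140]
  20 → bin 1  [load 130/140]
  90 → bin 2 (new)  [load 90/140]
  100 → bin 3 (new)  [load 100/140]
  45 → bin 2  [load 135/140]
  15 → bin 3  [load 115/140]
  80 → bin 4 (new)  [load 80/140]
  25 → bin 3  [load 140/140]
4 bins opened.

4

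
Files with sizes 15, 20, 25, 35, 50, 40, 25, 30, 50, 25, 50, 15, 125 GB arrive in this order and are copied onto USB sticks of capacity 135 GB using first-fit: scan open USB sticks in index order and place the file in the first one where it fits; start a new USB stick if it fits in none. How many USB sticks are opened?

4

  15 → USB stick 1 (new)  [load 15/135]
  20 → USB stick 1  [load 35/135]
  25 → USB stick 1  [load 60/135]
  35 → USB stick 1  [load 95/135]
  50 → USB stick 2 (new)  [load 50/135]
  40 → USB stick 1  [load 135/135]
  25 → USB stick 2  [load 75/135]
  30 → USB stick 2  [load 105/135]
  50 → USB stick 3 (new)  [load 50/135]
  25 → USB stick 2  [load 130/135]
  50 → USB stick 3  [load 100/135]
  15 → USB stick 3  [load 115/135]
  125 → USB stick 4 (new)  [load 125/135]
4 USB sticks opened.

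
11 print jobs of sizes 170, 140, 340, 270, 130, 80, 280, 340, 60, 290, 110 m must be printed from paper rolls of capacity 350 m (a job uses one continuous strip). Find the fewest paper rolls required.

7

Total = 340 + 340 + 290 + 280 + 270 + 170 + 140 + 130 + 110 + 80 + 60 = 2210 m.
Lower bound: ⌈2210/350⌉ = 7 paper rolls.
A packing using 7 paper rolls:
  roll 1: 340 = 340
  roll 2: 340 = 340
  roll 3: 290 + 60 = 350
  roll 4: 280 = 280
  roll 5: 270 + 80 = 350
  roll 6: 170 + 140 = 310
  roll 7: 130 + 110 = 240
This matches the lower bound, so 7 is optimal.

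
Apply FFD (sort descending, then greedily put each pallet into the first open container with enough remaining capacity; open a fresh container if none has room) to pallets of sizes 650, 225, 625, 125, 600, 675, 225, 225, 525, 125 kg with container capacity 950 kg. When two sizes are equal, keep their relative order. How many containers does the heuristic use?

5

Sorted descending: 675, 650, 625, 600, 525, 225, 225, 225, 125, 125.
  675 → container 1 (new)  [load 675/950]
  650 → container 2 (new)  [load 650/950]
  625 → container 3 (new)  [load 625/950]
  600 → container 4 (new)  [load 600/950]
  525 → container 5 (new)  [load 525/950]
  225 → container 1  [load 900/950]
  225 → container 2  [load 875/950]
  225 → container 3  [load 850/950]
  125 → container 4  [load 725/950]
  125 → container 4  [load 850/950]
5 containers opened.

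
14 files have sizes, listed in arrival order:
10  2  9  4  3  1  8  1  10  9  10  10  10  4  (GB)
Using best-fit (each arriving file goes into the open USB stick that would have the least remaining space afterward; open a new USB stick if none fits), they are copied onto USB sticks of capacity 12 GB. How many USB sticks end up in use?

9

  10 → USB stick 1 (new)  [load 10/12]
  2 → USB stick 1  [load 12/12]
  9 → USB stick 2 (new)  [load 9/12]
  4 → USB stick 3 (new)  [load 4/12]
  3 → USB stick 2  [load 12/12]
  1 → USB stick 3  [load 5/12]
  8 → USB stick 4 (new)  [load 8/12]
  1 → USB stick 4  [load 9/12]
  10 → USB stick 5 (new)  [load 10/12]
  9 → USB stick 6 (new)  [load 9/12]
  10 → USB stick 7 (new)  [load 10/12]
  10 → USB stick 8 (new)  [load 10/12]
  10 → USB stick 9 (new)  [load 10/12]
  4 → USB stick 3  [load 9/12]
9 USB sticks opened.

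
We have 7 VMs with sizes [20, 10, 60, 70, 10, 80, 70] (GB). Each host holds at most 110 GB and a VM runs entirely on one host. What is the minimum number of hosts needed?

Total = 80 + 70 + 70 + 60 + 20 + 10 + 10 = 320 GB.
Lower bound: ⌈320/110⌉ = 3 hosts.
Also, 4 VMs each exceed 55 GB, and no two of those can share a host, so at least 4 hosts are needed.
A packing using 4 hosts:
  host 1: 80 + 20 + 10 = 110
  host 2: 70 + 10 = 80
  host 3: 70 = 70
  host 4: 60 = 60
This matches the lower bound, so 4 is optimal.

4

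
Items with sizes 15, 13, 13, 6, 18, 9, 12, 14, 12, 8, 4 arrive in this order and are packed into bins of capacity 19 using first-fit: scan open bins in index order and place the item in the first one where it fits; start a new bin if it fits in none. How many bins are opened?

8

  15 → bin 1 (new)  [load 15/19]
  13 → bin 2 (new)  [load 13/19]
  13 → bin 3 (new)  [load 13/19]
  6 → bin 2  [load 19/19]
  18 → bin 4 (new)  [load 18/19]
  9 → bin 5 (new)  [load 9/19]
  12 → bin 6 (new)  [load 12/19]
  14 → bin 7 (new)  [load 14/19]
  12 → bin 8 (new)  [load 12/19]
  8 → bin 5  [load 17/19]
  4 → bin 1  [load 19/19]
8 bins opened.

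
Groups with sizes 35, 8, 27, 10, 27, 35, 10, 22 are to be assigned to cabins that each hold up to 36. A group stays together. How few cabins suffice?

Total = 35 + 35 + 27 + 27 + 22 + 10 + 10 + 8 = 174.
Lower bound: ⌈174/36⌉ = 5 cabins.
A packing using 6 cabins:
  cabin 1: 35 = 35
  cabin 2: 35 = 35
  cabin 3: 27 + 8 = 35
  cabin 4: 27 = 27
  cabin 5: 22 + 10 = 32
  cabin 6: 10 = 10
No arrangement into 5 cabins stays within capacity, so 6 is optimal.

6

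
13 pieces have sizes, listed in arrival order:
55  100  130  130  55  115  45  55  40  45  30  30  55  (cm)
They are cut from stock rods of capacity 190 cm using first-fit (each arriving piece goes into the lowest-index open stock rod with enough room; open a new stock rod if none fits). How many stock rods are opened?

5

  55 → stock rod 1 (new)  [load 55/190]
  100 → stock rod 1  [load 155/190]
  130 → stock rod 2 (new)  [load 130/190]
  130 → stock rod 3 (new)  [load 130/190]
  55 → stock rod 2  [load 185/190]
  115 → stock rod 4 (new)  [load 115/190]
  45 → stock rod 3  [load 175/190]
  55 → stock rod 4  [load 170/190]
  40 → stock rod 5 (new)  [load 40/190]
  45 → stock rod 5  [load 85/190]
  30 → stock rod 1  [load 185/190]
  30 → stock rod 5  [load 115/190]
  55 → stock rod 5  [load 170/190]
5 stock rods opened.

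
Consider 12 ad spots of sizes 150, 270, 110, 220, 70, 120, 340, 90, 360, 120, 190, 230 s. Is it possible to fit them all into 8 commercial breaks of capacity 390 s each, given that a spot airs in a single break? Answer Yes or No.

Yes

A valid assignment using 7 commercial breaks:
  break 1: 360 = 360
  break 2: 340 = 340
  break 3: 270 + 120 = 390
  break 4: 230 + 150 = 380
  break 5: 220 + 120 = 340
  break 6: 190 + 110 + 90 = 390
  break 7: 70 = 70
That uses only 7 ≤ 8, so 8 commercial breaks are enough.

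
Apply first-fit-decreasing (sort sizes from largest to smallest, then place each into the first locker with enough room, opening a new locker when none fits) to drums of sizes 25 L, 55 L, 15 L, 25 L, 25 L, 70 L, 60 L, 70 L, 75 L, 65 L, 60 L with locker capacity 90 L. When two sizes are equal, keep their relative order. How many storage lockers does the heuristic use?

Sorted descending: 75, 70, 70, 65, 60, 60, 55, 25, 25, 25, 15.
  75 → locker 1 (new)  [load 75/90]
  70 → locker 2 (new)  [load 70/90]
  70 → locker 3 (new)  [load 70/90]
  65 → locker 4 (new)  [load 65/90]
  60 → locker 5 (new)  [load 60/90]
  60 → locker 6 (new)  [load 60/90]
  55 → locker 7 (new)  [load 55/90]
  25 → locker 4  [load 90/90]
  25 → locker 5  [load 85/90]
  25 → locker 6  [load 85/90]
  15 → locker 1  [load 90/90]
7 storage lockers opened.

7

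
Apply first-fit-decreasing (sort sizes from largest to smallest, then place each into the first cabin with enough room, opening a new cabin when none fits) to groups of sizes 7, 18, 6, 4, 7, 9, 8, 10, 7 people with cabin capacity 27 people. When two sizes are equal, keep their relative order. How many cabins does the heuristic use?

Sorted descending: 18, 10, 9, 8, 7, 7, 7, 6, 4.
  18 → cabin 1 (new)  [load 18/27]
  10 → cabin 2 (new)  [load 10/27]
  9 → cabin 1  [load 27/27]
  8 → cabin 2  [load 18/27]
  7 → cabin 2  [load 25/27]
  7 → cabin 3 (new)  [load 7/27]
  7 → cabin 3  [load 14/27]
  6 → cabin 3  [load 20/27]
  4 → cabin 3  [load 24/27]
3 cabins opened.

3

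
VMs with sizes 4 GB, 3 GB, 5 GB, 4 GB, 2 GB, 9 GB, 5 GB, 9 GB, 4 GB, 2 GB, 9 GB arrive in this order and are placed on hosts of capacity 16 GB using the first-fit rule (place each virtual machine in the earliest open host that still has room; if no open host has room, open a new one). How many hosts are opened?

  4 → host 1 (new)  [load 4/16]
  3 → host 1  [load 7/16]
  5 → host 1  [load 12/16]
  4 → host 1  [load 16/16]
  2 → host 2 (new)  [load 2/16]
  9 → host 2  [load 11/16]
  5 → host 2  [load 16/16]
  9 → host 3 (new)  [load 9/16]
  4 → host 3  [load 13/16]
  2 → host 3  [load 15/16]
  9 → host 4 (new)  [load 9/16]
4 hosts opened.

4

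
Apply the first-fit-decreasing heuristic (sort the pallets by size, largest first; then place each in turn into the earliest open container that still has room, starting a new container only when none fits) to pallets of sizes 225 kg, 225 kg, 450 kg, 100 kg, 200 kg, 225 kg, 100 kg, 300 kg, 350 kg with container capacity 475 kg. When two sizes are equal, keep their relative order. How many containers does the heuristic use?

5

Sorted descending: 450, 350, 300, 225, 225, 225, 200, 100, 100.
  450 → container 1 (new)  [load 450/475]
  350 → container 2 (new)  [load 350/475]
  300 → container 3 (new)  [load 300/475]
  225 → container 4 (new)  [load 225/475]
  225 → container 4  [load 450/475]
  225 → container 5 (new)  [load 225/475]
  200 → container 5  [load 425/475]
  100 → container 2  [load 450/475]
  100 → container 3  [load 400/475]
5 containers opened.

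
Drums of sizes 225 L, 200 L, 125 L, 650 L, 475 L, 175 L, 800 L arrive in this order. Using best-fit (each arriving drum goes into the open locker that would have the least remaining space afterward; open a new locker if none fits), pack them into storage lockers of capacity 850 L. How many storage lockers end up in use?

4

  225 → locker 1 (new)  [load 225/850]
  200 → locker 1  [load 425/850]
  125 → locker 1  [load 550/850]
  650 → locker 2 (new)  [load 650/850]
  475 → locker 3 (new)  [load 475/850]
  175 → locker 2  [load 825/850]
  800 → locker 4 (new)  [load 800/850]
4 storage lockers opened.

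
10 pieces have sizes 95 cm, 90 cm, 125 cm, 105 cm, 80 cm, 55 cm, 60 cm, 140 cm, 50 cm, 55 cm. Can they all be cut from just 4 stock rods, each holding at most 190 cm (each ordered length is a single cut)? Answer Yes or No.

Total = 855 cm; ⌈855/190⌉ = 5.
At least 5 stock rods are required, but only 4 are allowed.

No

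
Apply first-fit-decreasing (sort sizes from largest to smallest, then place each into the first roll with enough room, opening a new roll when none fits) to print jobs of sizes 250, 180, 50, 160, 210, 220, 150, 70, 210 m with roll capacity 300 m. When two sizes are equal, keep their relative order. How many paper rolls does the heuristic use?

Sorted descending: 250, 220, 210, 210, 180, 160, 150, 70, 50.
  250 → roll 1 (new)  [load 250/300]
  220 → roll 2 (new)  [load 220/300]
  210 → roll 3 (new)  [load 210/300]
  210 → roll 4 (new)  [load 210/300]
  180 → roll 5 (new)  [load 180/300]
  160 → roll 6 (new)  [load 160/300]
  150 → roll 7 (new)  [load 150/300]
  70 → roll 2  [load 290/300]
  50 → roll 1  [load 300/300]
7 paper rolls opened.

7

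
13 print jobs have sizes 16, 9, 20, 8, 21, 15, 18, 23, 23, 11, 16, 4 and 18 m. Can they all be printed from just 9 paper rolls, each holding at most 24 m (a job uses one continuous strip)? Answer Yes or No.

No

Total = 202 m; ⌈202/24⌉ = 9.
The bound of 9 does not rule out 9, but exhaustive search shows no assignment into 9 paper rolls of capacity 24 m exists — the minimum is 10.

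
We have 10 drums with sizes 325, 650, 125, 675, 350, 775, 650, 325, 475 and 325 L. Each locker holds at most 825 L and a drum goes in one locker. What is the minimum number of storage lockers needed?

7

Total = 775 + 675 + 650 + 650 + 475 + 350 + 325 + 325 + 325 + 125 = 4675 L.
Lower bound: ⌈4675/825⌉ = 6 storage lockers.
A packing using 7 storage lockers:
  locker 1: 775 = 775
  locker 2: 675 + 125 = 800
  locker 3: 650 = 650
  locker 4: 650 = 650
  locker 5: 475 + 350 = 825
  locker 6: 325 + 325 = 650
  locker 7: 325 = 325
No arrangement into 6 storage lockers stays within capacity, so 7 is optimal.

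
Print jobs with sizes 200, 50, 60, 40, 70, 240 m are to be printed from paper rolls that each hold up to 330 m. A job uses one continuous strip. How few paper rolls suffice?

Total = 240 + 200 + 70 + 60 + 50 + 40 = 660 m.
Lower bound: ⌈660/330⌉ = 2 paper rolls.
A packing using 2 paper rolls:
  roll 1: 240 + 50 + 40 = 330
  roll 2: 200 + 70 + 60 = 330
This matches the lower bound, so 2 is optimal.

2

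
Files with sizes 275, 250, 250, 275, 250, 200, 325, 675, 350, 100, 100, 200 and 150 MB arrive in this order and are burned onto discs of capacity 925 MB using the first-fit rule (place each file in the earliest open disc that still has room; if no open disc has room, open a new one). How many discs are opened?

  275 → disc 1 (new)  [load 275/925]
  250 → disc 1  [load 525/925]
  250 → disc 1  [load 775/925]
  275 → disc 2 (new)  [load 275/925]
  250 → disc 2  [load 525/925]
  200 → disc 2  [load 725/925]
  325 → disc 3 (new)  [load 325/925]
  675 → disc 4 (new)  [load 675/925]
  350 → disc 3  [load 675/925]
  100 → disc 1  [load 875/925]
  100 → disc 2  [load 825/925]
  200 → disc 3  [load 875/925]
  150 → disc 4  [load 825/925]
4 discs opened.

4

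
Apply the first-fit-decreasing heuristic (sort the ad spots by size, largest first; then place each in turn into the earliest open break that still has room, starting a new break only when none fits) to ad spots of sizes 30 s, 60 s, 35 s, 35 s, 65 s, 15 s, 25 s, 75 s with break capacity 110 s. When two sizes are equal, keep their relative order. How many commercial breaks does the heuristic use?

4

Sorted descending: 75, 65, 60, 35, 35, 30, 25, 15.
  75 → break 1 (new)  [load 75/110]
  65 → break 2 (new)  [load 65/110]
  60 → break 3 (new)  [load 60/110]
  35 → break 1  [load 110/110]
  35 → break 2  [load 100/110]
  30 → break 3  [load 90/110]
  25 → break 4 (new)  [load 25/110]
  15 → break 3  [load 105/110]
4 commercial breaks opened.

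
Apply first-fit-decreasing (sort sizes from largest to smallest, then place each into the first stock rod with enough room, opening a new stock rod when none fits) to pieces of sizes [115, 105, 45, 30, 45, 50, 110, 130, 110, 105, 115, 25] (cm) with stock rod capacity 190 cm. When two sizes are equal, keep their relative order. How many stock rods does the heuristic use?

7

Sorted descending: 130, 115, 115, 110, 110, 105, 105, 50, 45, 45, 30, 25.
  130 → stock rod 1 (new)  [load 130/190]
  115 → stock rod 2 (new)  [load 115/190]
  115 → stock rod 3 (new)  [load 115/190]
  110 → stock rod 4 (new)  [load 110/190]
  110 → stock rod 5 (new)  [load 110/190]
  105 → stock rod 6 (new)  [load 105/190]
  105 → stock rod 7 (new)  [load 105/190]
  50 → stock rod 1  [load 180/190]
  45 → stock rod 2  [load 160/190]
  45 → stock rod 3  [load 160/190]
  30 → stock rod 2  [load 190/190]
  25 → stock rod 3  [load 185/190]
7 stock rods opened.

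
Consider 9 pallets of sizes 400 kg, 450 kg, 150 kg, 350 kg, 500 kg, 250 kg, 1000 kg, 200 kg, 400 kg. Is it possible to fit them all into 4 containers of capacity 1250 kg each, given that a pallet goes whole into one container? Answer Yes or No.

A valid assignment using 3 containers:
  container 1: 1000 + 250 = 1250
  container 2: 500 + 400 + 350 = 1250
  container 3: 450 + 400 + 200 + 150 = 1200
That uses only 3 ≤ 4, so 4 containers are enough.

Yes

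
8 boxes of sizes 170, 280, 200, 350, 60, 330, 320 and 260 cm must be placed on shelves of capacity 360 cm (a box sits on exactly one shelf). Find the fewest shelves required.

Total = 350 + 330 + 320 + 280 + 260 + 200 + 170 + 60 = 1970 cm.
Lower bound: ⌈1970/360⌉ = 6 shelves.
A packing using 7 shelves:
  shelf 1: 350 = 350
  shelf 2: 330 = 330
  shelf 3: 320 = 320
  shelf 4: 280 + 60 = 340
  shelf 5: 260 = 260
  shelf 6: 200 = 200
  shelf 7: 170 = 170
No arrangement into 6 shelves stays within capacity, so 7 is optimal.

7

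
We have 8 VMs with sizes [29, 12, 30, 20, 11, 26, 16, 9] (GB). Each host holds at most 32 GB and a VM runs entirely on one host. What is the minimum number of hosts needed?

6

Total = 30 + 29 + 26 + 20 + 16 + 12 + 11 + 9 = 153 GB.
Lower bound: ⌈153/32⌉ = 5 hosts.
A packing using 6 hosts:
  host 1: 30 = 30
  host 2: 29 = 29
  host 3: 26 = 26
  host 4: 20 + 12 = 32
  host 5: 16 + 11 = 27
  host 6: 9 = 9
No arrangement into 5 hosts stays within capacity, so 6 is optimal.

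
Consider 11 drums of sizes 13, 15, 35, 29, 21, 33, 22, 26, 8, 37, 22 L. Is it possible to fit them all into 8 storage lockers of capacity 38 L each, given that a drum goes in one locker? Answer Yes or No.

Yes

A valid assignment using 8 storage lockers:
  locker 1: 37 = 37
  locker 2: 35 = 35
  locker 3: 33 = 33
  locker 4: 29 + 8 = 37
  locker 5: 26 = 26
  locker 6: 22 + 15 = 37
  locker 7: 22 + 13 = 35
  locker 8: 21 = 21
Every load is within 38 L, so 8 storage lockers suffice.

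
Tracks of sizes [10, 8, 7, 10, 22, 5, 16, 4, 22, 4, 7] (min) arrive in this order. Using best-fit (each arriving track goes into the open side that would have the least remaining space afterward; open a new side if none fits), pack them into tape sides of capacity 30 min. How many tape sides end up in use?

  10 → side 1 (new)  [load 10/30]
  8 → side 1  [load 18/30]
  7 → side 1  [load 25/30]
  10 → side 2 (new)  [load 10/30]
  22 → side 3 (new)  [load 22/30]
  5 → side 1  [load 30/30]
  16 → side 2  [load 26/30]
  4 → side 2  [load 30/30]
  22 → side 4 (new)  [load 22/30]
  4 → side 3  [load 26/30]
  7 → side 4  [load 29/30]
4 tape sides opened.

4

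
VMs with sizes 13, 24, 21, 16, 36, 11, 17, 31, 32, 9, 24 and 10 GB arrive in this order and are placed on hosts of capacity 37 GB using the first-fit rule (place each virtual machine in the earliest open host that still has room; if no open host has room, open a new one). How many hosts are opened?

7

  13 → host 1 (new)  [load 13/37]
  24 → host 1  [load 37/37]
  21 → host 2 (new)  [load 21/37]
  16 → host 2  [load 37/37]
  36 → host 3 (new)  [load 36/37]
  11 → host 4 (new)  [load 11/37]
  17 → host 4  [load 28/37]
  31 → host 5 (new)  [load 31/37]
  32 → host 6 (new)  [load 32/37]
  9 → host 4  [load 37/37]
  24 → host 7 (new)  [load 24/37]
  10 → host 7  [load 34/37]
7 hosts opened.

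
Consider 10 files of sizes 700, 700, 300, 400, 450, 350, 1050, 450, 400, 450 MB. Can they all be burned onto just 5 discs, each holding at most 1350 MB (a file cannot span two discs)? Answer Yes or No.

Yes

A valid assignment using 5 discs:
  disc 1: 1050 + 300 = 1350
  disc 2: 700 + 450 = 1150
  disc 3: 700 + 450 = 1150
  disc 4: 450 + 400 + 400 = 1250
  disc 5: 350 = 350
Every load is within 1350 MB, so 5 discs suffice.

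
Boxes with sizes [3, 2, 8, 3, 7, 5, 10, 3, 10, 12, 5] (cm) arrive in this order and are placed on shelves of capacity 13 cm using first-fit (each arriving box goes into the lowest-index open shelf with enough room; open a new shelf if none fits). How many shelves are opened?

6

  3 → shelf 1 (new)  [load 3/13]
  2 → shelf 1  [load 5/13]
  8 → shelf 1  [load 13/13]
  3 → shelf 2 (new)  [load 3/13]
  7 → shelf 2  [load 10/13]
  5 → shelf 3 (new)  [load 5/13]
  10 → shelf 4 (new)  [load 10/13]
  3 → shelf 2  [load 13/13]
  10 → shelf 5 (new)  [load 10/13]
  12 → shelf 6 (new)  [load 12/13]
  5 → shelf 3  [load 10/13]
6 shelves opened.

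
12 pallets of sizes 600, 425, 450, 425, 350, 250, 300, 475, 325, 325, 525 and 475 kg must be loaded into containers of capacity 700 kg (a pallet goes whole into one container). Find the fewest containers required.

9

Total = 600 + 525 + 475 + 475 + 450 + 425 + 425 + 350 + 325 + 325 + 300 + 250 = 4925 kg.
Lower bound: ⌈4925/700⌉ = 8 containers.
A packing using 9 containers:
  container 1: 600 = 600
  container 2: 525 = 525
  container 3: 475 = 475
  container 4: 475 = 475
  container 5: 450 + 250 = 700
  container 6: 425 = 425
  container 7: 425 = 425
  container 8: 350 + 325 = 675
  container 9: 325 + 300 = 625
No arrangement into 8 containers stays within capacity, so 9 is optimal.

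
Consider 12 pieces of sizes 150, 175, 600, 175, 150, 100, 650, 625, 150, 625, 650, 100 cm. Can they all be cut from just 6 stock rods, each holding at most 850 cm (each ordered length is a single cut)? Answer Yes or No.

A valid assignment using 6 stock rods:
  stock rod 1: 650 + 175 = 825
  stock rod 2: 650 + 175 = 825
  stock rod 3: 625 + 150 = 775
  stock rod 4: 625 + 150 = 775
  stock rod 5: 600 + 150 + 100 = 850
  stock rod 6: 100 = 100
Every load is within 850 cm, so 6 stock rods suffice.

Yes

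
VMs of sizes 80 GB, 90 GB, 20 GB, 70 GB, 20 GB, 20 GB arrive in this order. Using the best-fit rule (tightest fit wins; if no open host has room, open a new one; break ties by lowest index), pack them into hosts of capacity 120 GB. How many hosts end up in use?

3

  80 → host 1 (new)  [load 80/120]
  90 → host 2 (new)  [load 90/120]
  20 → host 2  [load 110/120]
  70 → host 3 (new)  [load 70/120]
  20 → host 1  [load 100/120]
  20 → host 1  [load 120/120]
3 hosts opened.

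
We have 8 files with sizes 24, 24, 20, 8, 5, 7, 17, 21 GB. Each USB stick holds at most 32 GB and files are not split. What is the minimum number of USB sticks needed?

5

Total = 24 + 24 + 21 + 20 + 17 + 8 + 7 + 5 = 126 GB.
Lower bound: ⌈126/32⌉ = 4 USB sticks.
Also, 5 files each exceed 16 GB, and no two of those can share a USB stick, so at least 5 USB sticks are needed.
A packing using 5 USB sticks:
  USB stick 1: 24 + 8 = 32
  USB stick 2: 24 + 7 = 31
  USB stick 3: 21 + 5 = 26
  USB stick 4: 20 = 20
  USB stick 5: 17 = 17
This matches the lower bound, so 5 is optimal.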